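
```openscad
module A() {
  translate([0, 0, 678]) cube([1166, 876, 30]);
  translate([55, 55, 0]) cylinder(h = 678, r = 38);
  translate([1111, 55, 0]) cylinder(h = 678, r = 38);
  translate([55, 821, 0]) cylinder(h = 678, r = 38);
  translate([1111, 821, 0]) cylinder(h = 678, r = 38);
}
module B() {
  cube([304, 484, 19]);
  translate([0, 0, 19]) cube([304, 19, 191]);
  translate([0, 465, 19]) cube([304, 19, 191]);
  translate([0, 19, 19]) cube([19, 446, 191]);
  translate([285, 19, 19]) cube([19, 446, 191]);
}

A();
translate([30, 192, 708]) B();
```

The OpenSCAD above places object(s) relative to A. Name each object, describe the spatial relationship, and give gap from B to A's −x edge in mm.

The open box's min-x is at 30; the table's min-x is 0; gap = 30 mm.

A is a table. B is an open box. The open box is on top of the table. The gap from the open box to the table's −x edge is 30 mm.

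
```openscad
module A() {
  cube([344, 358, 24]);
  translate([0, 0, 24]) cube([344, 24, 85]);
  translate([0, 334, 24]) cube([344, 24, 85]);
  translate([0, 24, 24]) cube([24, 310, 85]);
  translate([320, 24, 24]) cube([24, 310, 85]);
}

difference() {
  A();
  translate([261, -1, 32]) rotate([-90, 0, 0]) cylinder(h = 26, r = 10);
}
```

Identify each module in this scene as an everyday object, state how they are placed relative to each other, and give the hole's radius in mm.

The subtracted cylinder has r = 10 mm.

A is an open box. The open box has a circular hole through its front wall. The hole's radius is 10 mm.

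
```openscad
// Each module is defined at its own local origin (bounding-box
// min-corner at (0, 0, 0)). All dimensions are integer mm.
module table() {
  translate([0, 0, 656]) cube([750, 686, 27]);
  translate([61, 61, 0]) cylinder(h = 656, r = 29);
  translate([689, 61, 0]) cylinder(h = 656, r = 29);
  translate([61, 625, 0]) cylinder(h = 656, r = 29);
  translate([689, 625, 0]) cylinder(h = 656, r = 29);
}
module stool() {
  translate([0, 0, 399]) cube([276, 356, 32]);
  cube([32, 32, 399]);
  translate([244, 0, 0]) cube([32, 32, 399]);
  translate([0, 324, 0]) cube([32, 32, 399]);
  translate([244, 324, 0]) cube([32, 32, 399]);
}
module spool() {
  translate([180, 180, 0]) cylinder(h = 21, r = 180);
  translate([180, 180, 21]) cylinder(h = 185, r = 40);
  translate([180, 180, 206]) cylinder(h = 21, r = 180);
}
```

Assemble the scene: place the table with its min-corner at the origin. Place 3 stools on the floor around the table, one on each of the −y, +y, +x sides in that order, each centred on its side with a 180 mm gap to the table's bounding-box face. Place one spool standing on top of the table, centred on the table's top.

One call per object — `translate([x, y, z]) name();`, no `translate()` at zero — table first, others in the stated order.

table();
translate([237, -536, 0]) stool();
translate([237, 866, 0]) stool();
translate([930, 165, 0]) stool();
translate([195, 163, 683]) spool();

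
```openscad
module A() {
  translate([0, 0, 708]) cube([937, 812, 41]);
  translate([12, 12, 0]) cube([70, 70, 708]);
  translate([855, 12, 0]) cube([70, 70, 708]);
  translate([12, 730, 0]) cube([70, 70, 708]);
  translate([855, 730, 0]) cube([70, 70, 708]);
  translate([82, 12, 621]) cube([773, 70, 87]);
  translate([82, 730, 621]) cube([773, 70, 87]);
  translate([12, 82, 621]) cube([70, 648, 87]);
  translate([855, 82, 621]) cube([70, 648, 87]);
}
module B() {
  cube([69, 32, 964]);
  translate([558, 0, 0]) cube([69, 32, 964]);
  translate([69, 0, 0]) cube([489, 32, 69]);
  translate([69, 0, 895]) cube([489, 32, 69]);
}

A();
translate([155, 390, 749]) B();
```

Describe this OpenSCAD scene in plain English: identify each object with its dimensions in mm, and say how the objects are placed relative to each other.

A is a table with a 937×812 mm rectangular top, 41 mm thick, top surface at z = 749 mm, supported by four 70×70 mm square legs, each inset 12 mm from the nearest pair of top edges, running from the floor. Four apron rails, 70 mm thick and 87 mm tall, run between adjacent legs with their top edges flush with the underside of the top and their outer faces flush with the legs' outer faces.

B is a rectangular picture frame lying in the x–z plane (depth along y). The opening is 489 mm wide (x) by 826 mm tall (z), surrounded by a border 69 mm wide on all four sides. The frame is 32 mm deep and is made of two full-height vertical stiles with two horizontal rails fitted between them.

The picture frame is on top of the table, centred.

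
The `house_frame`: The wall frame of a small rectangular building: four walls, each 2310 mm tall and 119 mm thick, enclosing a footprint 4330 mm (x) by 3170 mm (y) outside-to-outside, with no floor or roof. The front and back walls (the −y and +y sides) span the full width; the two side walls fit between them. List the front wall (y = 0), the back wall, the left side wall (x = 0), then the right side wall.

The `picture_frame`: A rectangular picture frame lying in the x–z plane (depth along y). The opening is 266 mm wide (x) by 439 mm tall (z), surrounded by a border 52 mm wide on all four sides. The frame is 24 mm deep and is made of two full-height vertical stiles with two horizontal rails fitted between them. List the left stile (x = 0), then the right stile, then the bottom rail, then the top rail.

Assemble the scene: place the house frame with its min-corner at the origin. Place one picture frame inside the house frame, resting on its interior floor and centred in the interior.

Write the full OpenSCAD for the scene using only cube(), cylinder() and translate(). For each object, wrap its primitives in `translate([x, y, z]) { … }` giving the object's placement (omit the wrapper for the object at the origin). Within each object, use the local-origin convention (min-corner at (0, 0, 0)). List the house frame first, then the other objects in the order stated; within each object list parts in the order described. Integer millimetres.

cube([4330, 119, 2310]);
translate([0, 3051, 0]) cube([4330, 119, 2310]);
translate([0, 119, 0]) cube([119, 2932, 2310]);
translate([4211, 119, 0]) cube([119, 2932, 2310]);
translate([1980, 1573, 0]) {
  cube([52, 24, 543]);
  translate([318, 0, 0]) cube([52, 24, 543]);
  translate([52, 0, 0]) cube([266, 24, 52]);
  translate([52, 0, 491]) cube([266, 24, 52]);
}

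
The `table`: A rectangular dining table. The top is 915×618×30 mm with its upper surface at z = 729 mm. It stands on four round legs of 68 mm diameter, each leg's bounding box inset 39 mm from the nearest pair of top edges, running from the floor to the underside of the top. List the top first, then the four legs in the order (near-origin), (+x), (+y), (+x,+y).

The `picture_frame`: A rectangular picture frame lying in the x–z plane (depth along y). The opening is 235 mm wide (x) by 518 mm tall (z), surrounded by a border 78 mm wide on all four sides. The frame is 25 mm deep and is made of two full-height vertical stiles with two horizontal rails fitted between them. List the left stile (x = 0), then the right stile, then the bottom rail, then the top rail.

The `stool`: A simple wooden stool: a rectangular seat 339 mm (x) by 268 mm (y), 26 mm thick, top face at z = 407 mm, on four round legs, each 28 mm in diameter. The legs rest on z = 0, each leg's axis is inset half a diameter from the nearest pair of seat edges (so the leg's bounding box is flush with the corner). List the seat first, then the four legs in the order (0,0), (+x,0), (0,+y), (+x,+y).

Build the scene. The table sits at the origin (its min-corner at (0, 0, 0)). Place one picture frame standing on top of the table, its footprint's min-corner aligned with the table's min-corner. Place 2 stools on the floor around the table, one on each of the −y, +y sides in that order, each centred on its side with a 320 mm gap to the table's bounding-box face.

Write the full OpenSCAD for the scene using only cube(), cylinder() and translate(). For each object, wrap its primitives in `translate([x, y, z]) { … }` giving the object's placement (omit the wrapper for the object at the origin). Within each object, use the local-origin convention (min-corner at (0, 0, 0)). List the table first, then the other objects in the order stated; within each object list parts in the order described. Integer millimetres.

translate([0, 0, 699]) cube([915, 618, 30]);
translate([73, 73, 0]) cylinder(h = 699, r = 34);
translate([842, 73, 0]) cylinder(h = 699, r = 34);
translate([73, 545, 0]) cylinder(h = 699, r = 34);
translate([842, 545, 0]) cylinder(h = 699, r = 34);
translate([0, 0, 729]) {
  cube([78, 25, 674]);
  translate([313, 0, 0]) cube([78, 25, 674]);
  translate([78, 0, 0]) cube([235, 25, 78]);
  translate([78, 0, 596]) cube([235, 25, 78]);
}
translate([288, -588, 0]) {
  translate([0, 0, 381]) cube([339, 268, 26]);
  translate([14, 14, 0]) cylinder(h = 381, r = 14);
  translate([325, 14, 0]) cylinder(h = 381, r = 14);
  translate([14, 254, 0]) cylinder(h = 381, r = 14);
  translate([325, 254, 0]) cylinder(h = 381, r = 14);
}
translate([288, 938, 0]) {
  translate([0, 0, 381]) cube([339, 268, 26]);
  translate([14, 14, 0]) cylinder(h = 381, r = 14);
  translate([325, 14, 0]) cylinder(h = 381, r = 14);
  translate([14, 254, 0]) cylinder(h = 381, r = 14);
  translate([325, 254, 0]) cylinder(h = 381, r = 14);
}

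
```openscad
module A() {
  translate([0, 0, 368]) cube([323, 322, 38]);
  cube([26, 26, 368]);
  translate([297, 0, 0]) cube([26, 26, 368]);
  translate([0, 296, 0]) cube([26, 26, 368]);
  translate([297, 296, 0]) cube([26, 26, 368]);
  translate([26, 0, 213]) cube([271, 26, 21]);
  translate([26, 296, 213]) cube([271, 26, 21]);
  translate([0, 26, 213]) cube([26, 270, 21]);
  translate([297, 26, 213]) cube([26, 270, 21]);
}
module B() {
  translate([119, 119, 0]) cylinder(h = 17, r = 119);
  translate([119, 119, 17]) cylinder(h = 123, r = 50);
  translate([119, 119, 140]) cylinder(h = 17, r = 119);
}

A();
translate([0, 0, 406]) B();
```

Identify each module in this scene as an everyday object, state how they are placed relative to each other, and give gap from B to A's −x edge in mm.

A is a stool. B is a spool. The spool is on top of the stool. The gap from the spool to the stool's −x edge is 0 mm.

The spool's min-x is at 0; the stool's min-x is 0; gap = 0 mm.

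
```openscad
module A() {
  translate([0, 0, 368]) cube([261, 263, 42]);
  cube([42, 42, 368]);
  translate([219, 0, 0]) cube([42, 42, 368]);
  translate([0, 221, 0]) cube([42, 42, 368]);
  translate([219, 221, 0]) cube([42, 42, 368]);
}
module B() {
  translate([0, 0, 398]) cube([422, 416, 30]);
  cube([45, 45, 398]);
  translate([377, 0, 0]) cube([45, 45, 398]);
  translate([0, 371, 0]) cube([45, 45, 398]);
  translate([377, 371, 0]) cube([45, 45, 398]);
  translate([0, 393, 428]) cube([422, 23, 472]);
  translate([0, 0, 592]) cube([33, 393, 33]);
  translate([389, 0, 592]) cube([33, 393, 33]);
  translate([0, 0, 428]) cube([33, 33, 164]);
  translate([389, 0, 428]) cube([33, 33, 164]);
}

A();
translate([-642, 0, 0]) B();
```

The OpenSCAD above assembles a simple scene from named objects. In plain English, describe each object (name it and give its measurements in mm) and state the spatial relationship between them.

A is a four-legged stool. The seat is 261×263 mm, 42 mm thick, top at z = 410 mm. It stands on four square legs, each 42×42 mm in cross-section, from z = 0 to the seat underside, each flush with a corner of the seat.

B is a chair: 422×416 mm seat, 30 mm thick, top at z = 428 mm, on four 45 mm square corner legs flush with the seat edges. A 23 mm thick backrest slab spans the full seat width, extending 472 mm above the seat top, its back face flush with the seat's +y edge. Two armrests of 33×33 mm section run along each side from the seat's front edge to the front of the backrest, top faces 197 mm above the seat top and outer faces flush with the seat's x-edges; a 33×33 mm post under the front of each armrest stands on the seat at the front corner.

The chair is on the floor beside the stool on its −x side.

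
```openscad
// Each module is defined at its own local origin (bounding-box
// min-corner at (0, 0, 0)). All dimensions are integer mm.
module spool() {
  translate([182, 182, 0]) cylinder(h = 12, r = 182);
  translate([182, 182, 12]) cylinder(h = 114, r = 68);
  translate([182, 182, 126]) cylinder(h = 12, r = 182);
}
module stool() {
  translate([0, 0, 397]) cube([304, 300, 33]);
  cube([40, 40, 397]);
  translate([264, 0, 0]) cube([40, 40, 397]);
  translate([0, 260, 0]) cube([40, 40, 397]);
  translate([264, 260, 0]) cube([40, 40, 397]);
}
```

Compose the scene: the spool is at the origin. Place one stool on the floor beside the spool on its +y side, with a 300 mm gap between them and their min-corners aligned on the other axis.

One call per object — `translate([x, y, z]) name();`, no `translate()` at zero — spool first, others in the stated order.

spool();
translate([0, 664, 0]) stool();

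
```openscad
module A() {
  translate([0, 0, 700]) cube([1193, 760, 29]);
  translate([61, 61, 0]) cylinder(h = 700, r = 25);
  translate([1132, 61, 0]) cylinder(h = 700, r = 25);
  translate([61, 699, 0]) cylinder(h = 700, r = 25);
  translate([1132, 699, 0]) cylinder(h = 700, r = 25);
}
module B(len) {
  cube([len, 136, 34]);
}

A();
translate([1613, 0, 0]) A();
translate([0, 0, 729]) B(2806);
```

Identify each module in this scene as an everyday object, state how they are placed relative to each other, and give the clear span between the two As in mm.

Second table starts at x = 1613; first ends at x = 1193; clear span = 1613 − 1193 = 420 mm.

A is a table. B is a beam. A beam spans the tops of two tables. The clear span between the two tables is 420 mm.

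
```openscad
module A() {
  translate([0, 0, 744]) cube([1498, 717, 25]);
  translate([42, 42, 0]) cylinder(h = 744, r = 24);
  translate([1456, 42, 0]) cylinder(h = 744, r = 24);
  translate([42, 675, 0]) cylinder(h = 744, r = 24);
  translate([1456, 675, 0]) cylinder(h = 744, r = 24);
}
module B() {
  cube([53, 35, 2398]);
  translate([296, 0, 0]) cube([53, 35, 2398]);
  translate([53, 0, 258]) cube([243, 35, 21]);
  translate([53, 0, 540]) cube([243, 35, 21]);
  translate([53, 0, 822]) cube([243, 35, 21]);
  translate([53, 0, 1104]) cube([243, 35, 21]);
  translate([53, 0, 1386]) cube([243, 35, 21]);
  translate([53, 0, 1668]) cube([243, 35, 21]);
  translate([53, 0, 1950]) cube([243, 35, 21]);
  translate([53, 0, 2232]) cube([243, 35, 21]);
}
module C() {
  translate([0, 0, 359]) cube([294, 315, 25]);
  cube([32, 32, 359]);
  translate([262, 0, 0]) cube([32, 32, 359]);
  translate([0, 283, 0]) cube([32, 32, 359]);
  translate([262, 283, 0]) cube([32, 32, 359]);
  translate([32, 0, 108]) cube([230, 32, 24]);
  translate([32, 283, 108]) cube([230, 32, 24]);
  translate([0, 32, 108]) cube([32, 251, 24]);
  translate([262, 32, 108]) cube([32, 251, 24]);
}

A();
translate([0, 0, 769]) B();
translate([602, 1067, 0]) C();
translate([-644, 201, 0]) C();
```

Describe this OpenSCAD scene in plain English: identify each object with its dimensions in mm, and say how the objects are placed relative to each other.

A is a rectangular dining table. The top is 1498×717×25 mm with its upper surface at z = 769 mm. It stands on four round legs of 48 mm diameter, each leg's bounding box inset 18 mm from the nearest pair of top edges, running from the floor to the underside of the top.

B is a wooden ladder with two side rails of 53×35 mm section and 2398 mm height, set 349 mm apart overall. Between them run 8 rectangular rungs (35 mm deep, 21 mm thick), front faces flush with the rails' −y face. The bottom of the first rung is 258 mm above the floor and each subsequent rung is 282 mm higher than the one below.

C is a simple wooden stool: a rectangular seat 294 mm (x) by 315 mm (y), 25 mm thick, top face at z = 384 mm, on four square legs, each 32×32 mm in cross-section. The legs rest on z = 0, each flush with a corner of the seat. Four stretchers, 32 mm wide and 24 mm tall, connect adjacent legs with their undersides at z = 108 mm, each running between the inner faces of the legs it joins and aligned with the legs' outer faces on the other axis.

The ladder is on top of the table. Two stools sit around the table at the +y, −x sides.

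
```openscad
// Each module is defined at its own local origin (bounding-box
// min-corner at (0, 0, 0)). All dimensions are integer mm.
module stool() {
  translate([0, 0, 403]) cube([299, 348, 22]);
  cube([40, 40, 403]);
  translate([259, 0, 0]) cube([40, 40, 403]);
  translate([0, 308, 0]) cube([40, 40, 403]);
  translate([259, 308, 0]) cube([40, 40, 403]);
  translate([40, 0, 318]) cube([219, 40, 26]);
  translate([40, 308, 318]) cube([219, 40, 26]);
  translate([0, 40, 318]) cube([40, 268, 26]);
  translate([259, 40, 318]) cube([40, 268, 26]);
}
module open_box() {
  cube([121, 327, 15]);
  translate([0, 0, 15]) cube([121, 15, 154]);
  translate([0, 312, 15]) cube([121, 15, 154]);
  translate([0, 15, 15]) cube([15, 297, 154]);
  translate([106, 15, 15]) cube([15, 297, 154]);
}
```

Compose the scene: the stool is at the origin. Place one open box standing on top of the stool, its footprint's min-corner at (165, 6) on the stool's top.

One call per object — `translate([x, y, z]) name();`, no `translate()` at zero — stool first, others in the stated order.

stool();
translate([165, 6, 425]) open_box();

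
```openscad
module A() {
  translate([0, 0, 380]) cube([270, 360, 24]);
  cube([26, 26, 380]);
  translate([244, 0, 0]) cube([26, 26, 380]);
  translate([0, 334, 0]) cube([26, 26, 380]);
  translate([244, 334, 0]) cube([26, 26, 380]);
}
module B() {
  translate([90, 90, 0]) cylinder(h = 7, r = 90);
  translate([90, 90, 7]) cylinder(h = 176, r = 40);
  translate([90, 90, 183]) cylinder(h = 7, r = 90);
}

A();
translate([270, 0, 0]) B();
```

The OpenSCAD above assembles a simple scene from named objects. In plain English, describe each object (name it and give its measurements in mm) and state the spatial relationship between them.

A is a simple wooden stool: a rectangular seat 270 mm (x) by 360 mm (y), 24 mm thick, top face at z = 404 mm, on four square legs, each 26×26 mm in cross-section. The legs rest on z = 0, each flush with a corner of the seat.

B is a spool: two coaxial disc flanges of radius 90 mm and thickness 7 mm, joined by a core cylinder of radius 40 mm and height 176 mm. The lower flange rests on z = 0 and the three cylinders share a vertical axis.

The spool is against the stool's +x side, with their −y faces flush.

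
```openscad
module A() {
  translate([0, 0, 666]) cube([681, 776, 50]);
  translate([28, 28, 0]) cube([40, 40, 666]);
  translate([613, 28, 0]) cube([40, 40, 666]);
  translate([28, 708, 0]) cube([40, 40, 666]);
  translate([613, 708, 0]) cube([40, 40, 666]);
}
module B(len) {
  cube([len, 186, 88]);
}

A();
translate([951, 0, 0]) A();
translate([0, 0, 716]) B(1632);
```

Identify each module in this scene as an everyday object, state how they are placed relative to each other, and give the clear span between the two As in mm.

A is a table. B is a beam. A beam spans the tops of two tables. The clear span between the two tables is 270 mm.

Second table starts at x = 951; first ends at x = 681; clear span = 951 − 681 = 270 mm.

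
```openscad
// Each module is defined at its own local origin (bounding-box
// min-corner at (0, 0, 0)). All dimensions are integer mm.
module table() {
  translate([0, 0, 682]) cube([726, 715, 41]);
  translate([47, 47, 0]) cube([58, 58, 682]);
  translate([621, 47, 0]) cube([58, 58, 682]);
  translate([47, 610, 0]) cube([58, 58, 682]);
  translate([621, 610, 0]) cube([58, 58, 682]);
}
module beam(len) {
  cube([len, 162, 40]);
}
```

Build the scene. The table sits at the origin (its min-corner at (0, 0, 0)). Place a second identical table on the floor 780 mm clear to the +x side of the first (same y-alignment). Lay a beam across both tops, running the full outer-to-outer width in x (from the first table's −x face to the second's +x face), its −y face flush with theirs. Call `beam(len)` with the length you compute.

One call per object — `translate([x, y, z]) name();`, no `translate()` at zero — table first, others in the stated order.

table();
translate([1506, 0, 0]) table();
translate([0, 0, 723]) beam(2232);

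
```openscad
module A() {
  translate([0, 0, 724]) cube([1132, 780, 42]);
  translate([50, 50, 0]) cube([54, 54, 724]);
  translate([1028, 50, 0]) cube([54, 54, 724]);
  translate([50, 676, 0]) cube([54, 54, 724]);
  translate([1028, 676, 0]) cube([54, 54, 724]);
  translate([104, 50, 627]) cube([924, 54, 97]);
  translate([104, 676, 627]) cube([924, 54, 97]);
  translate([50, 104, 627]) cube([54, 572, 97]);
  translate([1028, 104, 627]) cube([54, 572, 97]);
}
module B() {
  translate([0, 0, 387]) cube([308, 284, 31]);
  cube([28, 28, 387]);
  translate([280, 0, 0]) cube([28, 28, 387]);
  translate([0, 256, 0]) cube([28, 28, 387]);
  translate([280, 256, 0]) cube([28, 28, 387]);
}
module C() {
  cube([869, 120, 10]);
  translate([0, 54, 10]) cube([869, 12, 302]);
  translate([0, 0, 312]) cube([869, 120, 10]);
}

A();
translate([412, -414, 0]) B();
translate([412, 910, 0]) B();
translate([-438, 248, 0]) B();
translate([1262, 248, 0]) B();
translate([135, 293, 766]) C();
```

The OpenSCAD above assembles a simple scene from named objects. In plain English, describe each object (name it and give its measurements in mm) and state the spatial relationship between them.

A is a rectangular dining table. The top is 1132×780×42 mm with its upper surface at z = 766 mm. It stands on four 54×54 mm square legs, each inset 50 mm from the nearest pair of top edges, running from the floor to the underside of the top. Four apron rails, 54 mm thick and 97 mm tall, run between adjacent legs with their top edges flush with the underside of the top and their outer faces flush with the legs' outer faces.

B is a simple wooden stool: a rectangular seat 308 mm (x) by 284 mm (y), 31 mm thick, top face at z = 418 mm, on four square legs, each 28×28 mm in cross-section. The legs rest on z = 0, each flush with a corner of the seat.

C is an I-beam lying along x, 869 mm long. Overall section height 322 mm. Two flanges 120 mm wide (y) and 10 mm thick, one on the floor and one at the top; a web 12 mm thick runs between them, centred on the flange width.

Four stools sit around the table at the −y, +y, −x, +x sides. The I-beam is on top of the table.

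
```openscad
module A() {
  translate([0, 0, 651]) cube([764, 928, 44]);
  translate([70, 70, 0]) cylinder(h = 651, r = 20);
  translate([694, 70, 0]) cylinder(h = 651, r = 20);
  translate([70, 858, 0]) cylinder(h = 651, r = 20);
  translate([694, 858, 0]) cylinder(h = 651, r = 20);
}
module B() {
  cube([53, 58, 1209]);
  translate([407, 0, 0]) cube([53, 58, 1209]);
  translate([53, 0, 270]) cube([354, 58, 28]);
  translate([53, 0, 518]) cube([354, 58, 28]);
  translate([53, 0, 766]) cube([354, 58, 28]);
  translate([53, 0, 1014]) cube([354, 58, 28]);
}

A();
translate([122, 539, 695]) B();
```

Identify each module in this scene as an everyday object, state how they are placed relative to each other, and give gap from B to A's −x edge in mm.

A is a table. B is a ladder. The ladder is on top of the table. The gap from the ladder to the table's −x edge is 122 mm.

The ladder's min-x is at 122; the table's min-x is 0; gap = 122 mm.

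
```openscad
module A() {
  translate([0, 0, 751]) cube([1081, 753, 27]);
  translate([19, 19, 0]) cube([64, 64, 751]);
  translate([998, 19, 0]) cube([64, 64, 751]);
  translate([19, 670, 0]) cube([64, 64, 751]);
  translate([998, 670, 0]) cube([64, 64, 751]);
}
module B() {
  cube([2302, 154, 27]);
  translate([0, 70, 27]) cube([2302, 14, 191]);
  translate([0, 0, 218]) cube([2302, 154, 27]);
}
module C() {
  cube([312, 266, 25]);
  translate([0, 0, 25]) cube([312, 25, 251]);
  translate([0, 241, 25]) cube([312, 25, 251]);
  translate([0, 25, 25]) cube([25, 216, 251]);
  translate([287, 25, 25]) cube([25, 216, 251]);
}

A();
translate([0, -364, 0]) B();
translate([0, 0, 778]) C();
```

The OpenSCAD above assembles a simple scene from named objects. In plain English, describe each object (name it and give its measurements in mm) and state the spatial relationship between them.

A is a table with a 1081×753 mm rectangular top, 27 mm thick, top surface at z = 778 mm, supported by four 64×64 mm square legs, each inset 19 mm from the nearest pair of top edges, running from the floor.

B is an I-beam lying along x, 2302 mm long. Overall section height 245 mm. Two flanges 154 mm wide (y) and 27 mm thick, one on the floor and one at the top; a web 14 mm thick runs between them, centred on the flange width.

C is an open-topped rectangular box: outside dimensions 312×266×276 mm, with a uniform wall and base thickness of 25 mm. The base is a full 312×266 slab on the floor; four walls sit on top of the base. The front and back walls (the −y and +y sides) span the full width; the two side walls fit between them.

The I-beam is on the floor beside the table on its −y side. The open box is on top of the table.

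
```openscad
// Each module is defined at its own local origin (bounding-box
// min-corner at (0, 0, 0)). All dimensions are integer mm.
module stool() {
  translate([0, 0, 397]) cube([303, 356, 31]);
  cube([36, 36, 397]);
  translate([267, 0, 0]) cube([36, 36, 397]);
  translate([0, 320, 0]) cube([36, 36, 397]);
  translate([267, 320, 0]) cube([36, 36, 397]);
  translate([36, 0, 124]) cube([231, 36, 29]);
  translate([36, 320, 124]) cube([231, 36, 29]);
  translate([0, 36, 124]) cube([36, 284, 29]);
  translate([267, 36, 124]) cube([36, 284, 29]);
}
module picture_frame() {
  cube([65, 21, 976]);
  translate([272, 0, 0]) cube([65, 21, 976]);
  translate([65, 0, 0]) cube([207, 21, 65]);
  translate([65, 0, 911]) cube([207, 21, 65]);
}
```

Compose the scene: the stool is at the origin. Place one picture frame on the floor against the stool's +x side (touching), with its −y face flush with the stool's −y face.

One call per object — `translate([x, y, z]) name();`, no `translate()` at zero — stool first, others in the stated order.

stool();
translate([303, 0, 0]) picture_frame();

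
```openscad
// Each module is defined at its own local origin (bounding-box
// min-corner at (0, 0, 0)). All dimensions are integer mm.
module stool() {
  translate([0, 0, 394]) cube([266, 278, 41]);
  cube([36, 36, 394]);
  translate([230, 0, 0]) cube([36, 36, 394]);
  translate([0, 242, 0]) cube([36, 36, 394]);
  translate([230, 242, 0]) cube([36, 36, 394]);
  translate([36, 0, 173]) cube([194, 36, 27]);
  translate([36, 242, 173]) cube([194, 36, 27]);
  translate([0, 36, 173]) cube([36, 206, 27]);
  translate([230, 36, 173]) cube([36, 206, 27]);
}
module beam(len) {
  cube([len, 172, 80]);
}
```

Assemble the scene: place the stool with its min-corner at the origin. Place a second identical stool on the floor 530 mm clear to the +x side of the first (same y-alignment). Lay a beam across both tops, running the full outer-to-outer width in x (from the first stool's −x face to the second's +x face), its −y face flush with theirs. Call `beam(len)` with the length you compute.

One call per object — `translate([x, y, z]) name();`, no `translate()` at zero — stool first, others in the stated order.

stool();
translate([796, 0, 0]) stool();
translate([0, 0, 435]) beam(1062);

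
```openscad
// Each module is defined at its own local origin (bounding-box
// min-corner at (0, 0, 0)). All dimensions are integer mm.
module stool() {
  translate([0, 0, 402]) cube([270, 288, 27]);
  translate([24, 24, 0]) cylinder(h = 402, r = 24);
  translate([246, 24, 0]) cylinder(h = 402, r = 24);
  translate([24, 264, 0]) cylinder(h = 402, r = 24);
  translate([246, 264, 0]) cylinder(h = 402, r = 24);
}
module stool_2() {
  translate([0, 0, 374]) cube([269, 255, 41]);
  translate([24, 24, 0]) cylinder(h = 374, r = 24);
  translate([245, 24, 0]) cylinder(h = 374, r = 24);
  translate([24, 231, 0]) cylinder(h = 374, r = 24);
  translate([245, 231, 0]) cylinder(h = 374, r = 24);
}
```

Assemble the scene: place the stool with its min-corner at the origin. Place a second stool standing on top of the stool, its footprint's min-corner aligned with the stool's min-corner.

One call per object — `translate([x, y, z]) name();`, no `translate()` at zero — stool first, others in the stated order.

stool();
translate([0, 0, 429]) stool_2();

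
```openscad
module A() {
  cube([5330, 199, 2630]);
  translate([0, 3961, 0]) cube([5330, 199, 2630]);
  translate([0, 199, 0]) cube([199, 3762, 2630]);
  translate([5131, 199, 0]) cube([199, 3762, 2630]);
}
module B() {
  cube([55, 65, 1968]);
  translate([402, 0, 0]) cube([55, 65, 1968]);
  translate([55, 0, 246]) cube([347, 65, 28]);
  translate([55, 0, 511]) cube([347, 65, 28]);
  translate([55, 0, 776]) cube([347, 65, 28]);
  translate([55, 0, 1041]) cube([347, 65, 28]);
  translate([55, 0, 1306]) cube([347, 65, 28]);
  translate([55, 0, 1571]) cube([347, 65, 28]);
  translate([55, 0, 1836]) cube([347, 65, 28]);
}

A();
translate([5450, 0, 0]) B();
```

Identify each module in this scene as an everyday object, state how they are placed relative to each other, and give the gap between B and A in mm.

The ladder's nearest face is 120 mm from the house frame's +x face.

A is a house frame. B is a ladder. The ladder is on the floor beside the house frame on its +x side. The gap between the ladder and the house frame is 120 mm.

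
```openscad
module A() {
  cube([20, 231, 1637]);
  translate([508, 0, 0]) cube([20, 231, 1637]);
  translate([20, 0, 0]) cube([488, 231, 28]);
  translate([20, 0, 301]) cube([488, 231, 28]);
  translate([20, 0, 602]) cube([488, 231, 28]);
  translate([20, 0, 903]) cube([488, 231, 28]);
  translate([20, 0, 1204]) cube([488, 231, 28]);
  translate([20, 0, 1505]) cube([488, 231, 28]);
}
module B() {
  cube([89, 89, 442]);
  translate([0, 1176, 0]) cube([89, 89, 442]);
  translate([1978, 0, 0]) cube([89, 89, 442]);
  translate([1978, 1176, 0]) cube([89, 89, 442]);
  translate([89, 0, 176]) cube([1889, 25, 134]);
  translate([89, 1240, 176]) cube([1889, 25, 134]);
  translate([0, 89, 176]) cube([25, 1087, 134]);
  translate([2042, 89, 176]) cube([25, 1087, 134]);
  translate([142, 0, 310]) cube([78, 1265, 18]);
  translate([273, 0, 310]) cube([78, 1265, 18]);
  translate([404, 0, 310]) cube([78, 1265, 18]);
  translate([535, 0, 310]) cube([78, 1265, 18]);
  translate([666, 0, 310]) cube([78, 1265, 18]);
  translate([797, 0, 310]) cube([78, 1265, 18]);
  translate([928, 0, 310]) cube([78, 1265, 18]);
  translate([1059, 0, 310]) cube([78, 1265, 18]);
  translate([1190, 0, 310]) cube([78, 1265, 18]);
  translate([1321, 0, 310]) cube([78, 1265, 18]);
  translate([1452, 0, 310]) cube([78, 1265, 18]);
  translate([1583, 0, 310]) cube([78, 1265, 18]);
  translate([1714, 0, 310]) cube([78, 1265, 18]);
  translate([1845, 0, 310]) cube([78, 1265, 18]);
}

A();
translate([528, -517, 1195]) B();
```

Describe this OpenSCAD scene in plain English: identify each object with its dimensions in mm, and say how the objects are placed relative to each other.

A is a bookshelf 528 mm wide overall, 231 mm deep and 1637 mm tall. The two sides are 20 mm thick vertical panels. 6 horizontal shelves of 28 mm thickness span between the inner faces of the sides; the lowest shelf sits on the floor and shelves are stacked with a clear vertical gap of 273 mm between each pair.

B is a bed frame 2067 mm long (x) by 1265 mm wide (y). Four 89×89 mm corner posts, 442 mm tall, at the corners of the footprint. Four rails of 25 mm thickness and 134 mm height run between adjacent posts with their undersides at z = 176 mm, their outer faces flush with the outside of the frame (the two x-running rails run between the posts' inner faces; the two y-running rails run between the posts' inner faces). 14 slats, each 78 mm wide (x) and 18 mm thick, lie across the top of the two x-running rails, running the full 1265 mm width of the frame in y; the slats are evenly spaced along x between the inner faces of the end posts with equal gaps (rounded down to the nearest mm) at the −x end and between each pair — any rounding remainder accumulates at the +x end.

The bed frame is beside the bookshelf with their tops flush at z = 1637.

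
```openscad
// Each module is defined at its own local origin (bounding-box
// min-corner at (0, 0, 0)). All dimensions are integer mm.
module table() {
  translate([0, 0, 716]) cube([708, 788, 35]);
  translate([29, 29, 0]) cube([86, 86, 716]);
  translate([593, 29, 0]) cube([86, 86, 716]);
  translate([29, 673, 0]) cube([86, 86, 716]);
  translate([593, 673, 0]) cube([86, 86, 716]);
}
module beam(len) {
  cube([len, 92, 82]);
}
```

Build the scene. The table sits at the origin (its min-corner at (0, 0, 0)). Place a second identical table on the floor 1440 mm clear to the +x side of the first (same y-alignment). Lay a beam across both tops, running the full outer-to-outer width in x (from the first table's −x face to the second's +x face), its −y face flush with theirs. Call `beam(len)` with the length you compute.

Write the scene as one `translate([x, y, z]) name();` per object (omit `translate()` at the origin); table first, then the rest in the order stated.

table();
translate([2148, 0, 0]) table();
translate([0, 0, 751]) beam(2856);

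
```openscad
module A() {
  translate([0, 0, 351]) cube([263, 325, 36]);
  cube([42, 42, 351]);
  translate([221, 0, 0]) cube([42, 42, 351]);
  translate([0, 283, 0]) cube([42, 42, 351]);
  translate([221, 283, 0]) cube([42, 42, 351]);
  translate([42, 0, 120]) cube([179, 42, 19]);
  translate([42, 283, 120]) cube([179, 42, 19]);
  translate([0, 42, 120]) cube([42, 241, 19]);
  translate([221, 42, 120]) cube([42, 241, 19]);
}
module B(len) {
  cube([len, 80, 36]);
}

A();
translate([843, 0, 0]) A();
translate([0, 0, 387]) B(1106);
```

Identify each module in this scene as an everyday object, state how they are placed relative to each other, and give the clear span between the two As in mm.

A is a stool. B is a beam. A beam spans the tops of two stools. The clear span between the two stools is 580 mm.

Second stool starts at x = 843; first ends at x = 263; clear span = 843 − 263 = 580 mm.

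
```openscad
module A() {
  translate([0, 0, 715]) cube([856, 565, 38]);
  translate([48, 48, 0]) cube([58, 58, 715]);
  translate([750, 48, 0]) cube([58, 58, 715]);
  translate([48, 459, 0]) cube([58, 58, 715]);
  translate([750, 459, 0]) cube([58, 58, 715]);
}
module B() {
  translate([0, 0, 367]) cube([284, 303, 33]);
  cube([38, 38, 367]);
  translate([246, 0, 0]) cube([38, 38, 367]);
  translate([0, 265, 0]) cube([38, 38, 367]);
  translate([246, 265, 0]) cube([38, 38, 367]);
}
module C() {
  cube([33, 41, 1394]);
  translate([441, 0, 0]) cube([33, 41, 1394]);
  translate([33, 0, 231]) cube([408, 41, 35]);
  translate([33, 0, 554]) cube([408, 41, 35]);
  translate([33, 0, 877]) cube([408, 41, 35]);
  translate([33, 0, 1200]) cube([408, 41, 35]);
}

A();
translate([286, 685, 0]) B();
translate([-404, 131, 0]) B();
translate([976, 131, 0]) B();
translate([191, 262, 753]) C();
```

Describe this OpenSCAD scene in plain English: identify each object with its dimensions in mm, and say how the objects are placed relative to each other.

A is a table with a 856×565 mm rectangular top, 38 mm thick, top surface at z = 753 mm, supported by four 58×58 mm square legs, each inset 48 mm from the nearest pair of top edges, running from the floor.

B is a four-legged stool. The seat is a 284×303×33 mm slab whose top surface is at z = 400 mm; four square legs, each 38×38 mm in cross-section, run from the floor (z = 0) to the underside of the seat, each flush with a corner of the seat.

C is a straight ladder. Two 33×41 mm vertical rails, 1394 mm tall, stand 474 mm apart (outside-to-outside) with their front faces coplanar on the −y side. 4 rungs, each 41 mm deep and 35 mm tall, span between the inner faces of the rails, front faces flush with the rails. The lowest rung's underside is at z = 231 mm and rungs are spaced 323 mm apart (underside to underside).

Three stools sit around the table at the +y, −x, +x sides. The ladder is on top of the table, centred.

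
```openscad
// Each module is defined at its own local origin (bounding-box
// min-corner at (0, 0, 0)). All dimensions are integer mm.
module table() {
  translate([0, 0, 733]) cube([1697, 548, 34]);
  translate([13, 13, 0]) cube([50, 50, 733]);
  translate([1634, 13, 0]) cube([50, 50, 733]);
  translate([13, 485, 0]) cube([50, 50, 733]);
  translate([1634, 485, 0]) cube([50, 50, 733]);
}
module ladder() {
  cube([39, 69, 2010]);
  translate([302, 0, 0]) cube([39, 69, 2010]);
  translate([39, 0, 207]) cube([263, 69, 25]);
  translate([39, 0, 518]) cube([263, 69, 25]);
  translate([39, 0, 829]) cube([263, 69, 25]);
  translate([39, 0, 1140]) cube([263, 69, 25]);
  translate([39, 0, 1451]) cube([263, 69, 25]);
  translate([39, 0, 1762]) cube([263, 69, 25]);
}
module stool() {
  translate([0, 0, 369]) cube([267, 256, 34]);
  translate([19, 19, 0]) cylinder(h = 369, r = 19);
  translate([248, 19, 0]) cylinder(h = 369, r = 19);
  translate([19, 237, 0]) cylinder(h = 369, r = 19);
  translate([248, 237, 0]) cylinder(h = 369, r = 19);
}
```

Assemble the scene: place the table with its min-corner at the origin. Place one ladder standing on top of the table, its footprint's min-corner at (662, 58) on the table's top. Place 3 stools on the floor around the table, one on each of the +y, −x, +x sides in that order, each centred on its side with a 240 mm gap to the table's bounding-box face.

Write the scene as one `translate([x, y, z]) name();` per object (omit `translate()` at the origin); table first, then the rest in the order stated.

table();
translate([662, 58, 767]) ladder();
translate([715, 788, 0]) stool();
translate([-507, 146, 0]) stool();
translate([1937, 146, 0]) stool();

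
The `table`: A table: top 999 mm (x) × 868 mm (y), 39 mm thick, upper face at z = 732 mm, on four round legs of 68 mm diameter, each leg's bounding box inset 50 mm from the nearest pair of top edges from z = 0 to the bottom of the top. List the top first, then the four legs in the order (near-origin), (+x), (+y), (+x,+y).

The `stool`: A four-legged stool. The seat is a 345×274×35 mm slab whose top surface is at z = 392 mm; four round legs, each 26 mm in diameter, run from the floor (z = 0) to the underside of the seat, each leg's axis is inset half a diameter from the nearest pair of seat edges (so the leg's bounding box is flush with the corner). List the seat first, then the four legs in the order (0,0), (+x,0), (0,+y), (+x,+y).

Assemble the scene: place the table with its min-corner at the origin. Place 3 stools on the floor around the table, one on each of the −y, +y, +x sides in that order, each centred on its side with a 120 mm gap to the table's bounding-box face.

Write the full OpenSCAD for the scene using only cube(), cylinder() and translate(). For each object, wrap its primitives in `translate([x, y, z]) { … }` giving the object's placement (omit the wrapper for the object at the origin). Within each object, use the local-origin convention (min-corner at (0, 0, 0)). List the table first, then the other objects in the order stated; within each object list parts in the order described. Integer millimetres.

translate([0, 0, 693]) cube([999, 868, 39]);
translate([84, 84, 0]) cylinder(h = 693, r = 34);
translate([915, 84, 0]) cylinder(h = 693, r = 34);
translate([84, 784, 0]) cylinder(h = 693, r = 34);
translate([915, 784, 0]) cylinder(h = 693, r = 34);
translate([327, -394, 0]) {
  translate([0, 0, 357]) cube([345, 274, 35]);
  translate([13, 13, 0]) cylinder(h = 357, r = 13);
  translate([332, 13, 0]) cylinder(h = 357, r = 13);
  translate([13, 261, 0]) cylinder(h = 357, r = 13);
  translate([332, 261, 0]) cylinder(h = 357, r = 13);
}
translate([327, 988, 0]) {
  translate([0, 0, 357]) cube([345, 274, 35]);
  translate([13, 13, 0]) cylinder(h = 357, r = 13);
  translate([332, 13, 0]) cylinder(h = 357, r = 13);
  translate([13, 261, 0]) cylinder(h = 357, r = 13);
  translate([332, 261, 0]) cylinder(h = 357, r = 13);
}
translate([1119, 297, 0]) {
  translate([0, 0, 357]) cube([345, 274, 35]);
  translate([13, 13, 0]) cylinder(h = 357, r = 13);
  translate([332, 13, 0]) cylinder(h = 357, r = 13);
  translate([13, 261, 0]) cylinder(h = 357, r = 13);
  translate([332, 261, 0]) cylinder(h = 357, r = 13);
}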